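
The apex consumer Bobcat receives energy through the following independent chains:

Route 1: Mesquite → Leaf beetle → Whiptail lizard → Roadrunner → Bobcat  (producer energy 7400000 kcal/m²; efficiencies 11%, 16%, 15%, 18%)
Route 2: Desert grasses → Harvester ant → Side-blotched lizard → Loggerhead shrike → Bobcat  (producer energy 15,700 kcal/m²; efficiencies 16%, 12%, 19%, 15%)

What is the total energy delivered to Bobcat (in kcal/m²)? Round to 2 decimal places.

3525.07 kcal/m²

Route 1: 7400000 × 0.11 × 0.16 × 0.15 × 0.18 = 3516.48 kcal/m²
Route 2: 15700 × 0.16 × 0.12 × 0.19 × 0.15 = 8.59104 kcal/m²
Total at Bobcat: 3516.48 + 8.59104 = 3525.07104 kcal/m²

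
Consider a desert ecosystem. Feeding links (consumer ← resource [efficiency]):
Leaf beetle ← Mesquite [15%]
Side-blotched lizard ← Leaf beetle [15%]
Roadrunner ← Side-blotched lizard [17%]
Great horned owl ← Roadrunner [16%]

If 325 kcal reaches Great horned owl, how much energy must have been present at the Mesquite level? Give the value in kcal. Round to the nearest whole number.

531046 kcal

Cumulative transfer efficiency: 0.15 × 0.15 × 0.17 × 0.16 = 0.000612
Mesquite energy = 325 / 0.000612 = 531046 kcal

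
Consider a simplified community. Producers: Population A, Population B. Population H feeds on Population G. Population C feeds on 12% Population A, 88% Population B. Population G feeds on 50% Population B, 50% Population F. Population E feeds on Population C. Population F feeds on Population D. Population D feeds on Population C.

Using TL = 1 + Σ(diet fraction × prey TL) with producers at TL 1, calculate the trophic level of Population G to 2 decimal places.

3.50

Population C: 1 + (0.12×1 + 0.88×1) = 2
Population D: 1 + 2 = 3
Population E: 1 + 2 = 3
Population F: 1 + 3 = 4
Population G: 1 + (0.5×1 + 0.5×4) = 3.5
Population H: 1 + 3.5 = 4.5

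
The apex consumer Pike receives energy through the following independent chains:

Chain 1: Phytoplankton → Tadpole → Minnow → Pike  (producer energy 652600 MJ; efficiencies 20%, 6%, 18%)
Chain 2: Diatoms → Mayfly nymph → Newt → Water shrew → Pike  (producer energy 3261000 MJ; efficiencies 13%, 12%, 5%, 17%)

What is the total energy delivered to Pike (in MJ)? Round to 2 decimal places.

1842.02 MJ

Chain 1: 652600 × 0.2 × 0.06 × 0.18 = 1409.616 MJ
Chain 2: 3261000 × 0.13 × 0.12 × 0.05 × 0.17 = 432.4086 MJ
Total at Pike: 1409.616 + 432.4086 = 1842.0246 MJ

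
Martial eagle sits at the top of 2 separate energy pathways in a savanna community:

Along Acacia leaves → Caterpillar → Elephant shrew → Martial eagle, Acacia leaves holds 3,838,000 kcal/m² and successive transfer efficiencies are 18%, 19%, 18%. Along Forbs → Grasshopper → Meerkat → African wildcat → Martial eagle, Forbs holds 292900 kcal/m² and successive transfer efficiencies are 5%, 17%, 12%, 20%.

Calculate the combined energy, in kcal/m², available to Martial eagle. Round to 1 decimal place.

Via Acacia leaves: 3838000 × 0.18 × 0.19 × 0.18 = 23626.728 kcal/m²
Via Forbs: 292900 × 0.05 × 0.17 × 0.12 × 0.2 = 59.7516 kcal/m²
Total at Martial eagle: 23626.728 + 59.7516 = 23686.4796 kcal/m²

23686.5 kcal/m²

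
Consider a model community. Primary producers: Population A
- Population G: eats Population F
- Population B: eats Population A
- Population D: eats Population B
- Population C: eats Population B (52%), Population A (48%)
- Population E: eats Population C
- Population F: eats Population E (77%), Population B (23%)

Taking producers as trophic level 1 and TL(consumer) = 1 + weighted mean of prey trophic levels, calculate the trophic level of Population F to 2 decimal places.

Population B: 1 + 1 = 2
Population C: 1 + (0.52×2 + 0.48×1) = 2.52
Population D: 1 + 2 = 3
Population E: 1 + 2.52 = 3.52
Population F: 1 + (0.77×3.52 + 0.23×2) = 4.1704
Population G: 1 + 4.1704 = 5.1704

4.17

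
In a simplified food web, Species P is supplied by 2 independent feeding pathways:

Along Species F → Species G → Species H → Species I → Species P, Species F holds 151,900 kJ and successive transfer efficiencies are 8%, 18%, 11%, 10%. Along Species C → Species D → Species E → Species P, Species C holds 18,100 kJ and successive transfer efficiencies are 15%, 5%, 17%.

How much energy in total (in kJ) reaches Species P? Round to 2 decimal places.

Via Species F: 151900 × 0.08 × 0.18 × 0.11 × 0.1 = 24.06096 kJ
Via Species C: 18100 × 0.15 × 0.05 × 0.17 = 23.0775 kJ
Total at Species P: 24.06096 + 23.0775 = 47.13846 kJ

47.14 kJ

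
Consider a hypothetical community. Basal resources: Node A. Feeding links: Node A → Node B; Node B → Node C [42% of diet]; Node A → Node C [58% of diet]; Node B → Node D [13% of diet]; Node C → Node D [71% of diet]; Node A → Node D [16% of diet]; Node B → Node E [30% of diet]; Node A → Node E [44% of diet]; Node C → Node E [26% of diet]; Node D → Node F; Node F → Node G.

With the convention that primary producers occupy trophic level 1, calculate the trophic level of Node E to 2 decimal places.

Node B: 1 + 1 = 2
Node C: 1 + (0.42×2 + 0.58×1) = 2.42
Node D: 1 + (0.13×2 + 0.71×2.42 + 0.16×1) = 3.1382
Node E: 1 + (0.3×2 + 0.44×1 + 0.26×2.42) = 2.6692
Node F: 1 + 3.1382 = 4.1382
Node G: 1 + 4.1382 = 5.1382

2.67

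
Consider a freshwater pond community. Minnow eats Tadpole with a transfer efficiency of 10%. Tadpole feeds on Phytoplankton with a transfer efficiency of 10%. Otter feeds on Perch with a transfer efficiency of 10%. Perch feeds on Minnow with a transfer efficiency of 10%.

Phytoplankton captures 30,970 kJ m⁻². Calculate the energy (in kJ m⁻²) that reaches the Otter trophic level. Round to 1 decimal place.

Tadpole: 30970 × 0.1 = 3097 kJ m⁻²
Minnow: 3097 × 0.1 = 309.7 kJ m⁻²
Perch: 309.7 × 0.1 = 30.97 kJ m⁻²
Otter: 30.97 × 0.1 = 3.097 kJ m⁻²

3.1 kJ m⁻²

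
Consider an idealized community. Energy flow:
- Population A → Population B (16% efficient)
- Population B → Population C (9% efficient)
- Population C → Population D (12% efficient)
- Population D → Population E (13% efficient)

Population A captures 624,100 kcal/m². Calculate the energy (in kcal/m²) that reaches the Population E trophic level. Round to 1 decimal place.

140.2 kcal/m²

Population B: 624100 × 0.16 = 99856 kcal/m²
Population C: 99856 × 0.09 = 8987.04 kcal/m²
Population D: 8987.04 × 0.12 = 1078.4448 kcal/m²
Population E: 1078.4448 × 0.13 = 140.197824 kcal/m²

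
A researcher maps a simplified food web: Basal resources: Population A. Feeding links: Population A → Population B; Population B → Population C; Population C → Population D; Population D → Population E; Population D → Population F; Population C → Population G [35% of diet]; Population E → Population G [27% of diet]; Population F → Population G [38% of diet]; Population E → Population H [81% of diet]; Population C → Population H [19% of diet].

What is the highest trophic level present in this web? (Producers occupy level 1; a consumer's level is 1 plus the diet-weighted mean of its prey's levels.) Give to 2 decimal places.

Population B: 1 + 1 = 2
Population C: 1 + 2 = 3
Population D: 1 + 3 = 4
Population E: 1 + 4 = 5
Population F: 1 + 4 = 5
Population G: 1 + (0.35×3 + 0.27×5 + 0.38×5) = 5.3
Population H: 1 + (0.81×5 + 0.19×3) = 5.62

5.62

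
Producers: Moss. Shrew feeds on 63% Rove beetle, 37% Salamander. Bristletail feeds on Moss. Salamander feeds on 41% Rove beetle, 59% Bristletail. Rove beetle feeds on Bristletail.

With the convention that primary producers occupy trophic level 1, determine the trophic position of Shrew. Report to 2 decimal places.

4.15

Bristletail: 1 + 1 = 2
Rove beetle: 1 + 2 = 3
Salamander: 1 + (0.41×3 + 0.59×2) = 3.41
Shrew: 1 + (0.63×3 + 0.37×3.41) = 4.1517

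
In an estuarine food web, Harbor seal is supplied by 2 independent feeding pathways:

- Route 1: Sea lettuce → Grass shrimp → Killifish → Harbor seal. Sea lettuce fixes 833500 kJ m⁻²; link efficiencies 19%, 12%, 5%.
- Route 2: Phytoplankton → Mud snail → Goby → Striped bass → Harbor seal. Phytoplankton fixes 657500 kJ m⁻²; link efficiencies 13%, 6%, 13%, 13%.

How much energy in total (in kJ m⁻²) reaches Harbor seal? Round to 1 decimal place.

1036.9 kJ m⁻²

Route 1: 833500 × 0.19 × 0.12 × 0.05 = 950.19 kJ m⁻²
Route 2: 657500 × 0.13 × 0.06 × 0.13 × 0.13 = 86.67165 kJ m⁻²
Total at Harbor seal: 950.19 + 86.67165 = 1036.86165 kJ m⁻²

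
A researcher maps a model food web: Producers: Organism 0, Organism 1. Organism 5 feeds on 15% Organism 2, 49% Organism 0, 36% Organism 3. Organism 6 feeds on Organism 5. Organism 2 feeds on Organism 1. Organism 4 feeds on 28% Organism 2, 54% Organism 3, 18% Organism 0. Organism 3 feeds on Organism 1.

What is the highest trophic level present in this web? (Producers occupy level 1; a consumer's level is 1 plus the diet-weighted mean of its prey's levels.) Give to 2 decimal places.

Organism 2: 1 + 1 = 2
Organism 3: 1 + 1 = 2
Organism 4: 1 + (0.28×2 + 0.54×2 + 0.18×1) = 2.82
Organism 5: 1 + (0.15×2 + 0.49×1 + 0.36×2) = 2.51
Organism 6: 1 + 2.51 = 3.51

3.51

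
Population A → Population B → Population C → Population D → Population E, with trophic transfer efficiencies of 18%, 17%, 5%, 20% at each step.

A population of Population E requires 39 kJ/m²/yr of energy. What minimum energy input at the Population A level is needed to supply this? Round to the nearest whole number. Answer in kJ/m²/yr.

127451 kJ/m²/yr

Cumulative transfer efficiency: 0.18 × 0.17 × 0.05 × 0.2 = 0.000306
Population A energy = 39 / 0.000306 = 127451 kJ/m²/yr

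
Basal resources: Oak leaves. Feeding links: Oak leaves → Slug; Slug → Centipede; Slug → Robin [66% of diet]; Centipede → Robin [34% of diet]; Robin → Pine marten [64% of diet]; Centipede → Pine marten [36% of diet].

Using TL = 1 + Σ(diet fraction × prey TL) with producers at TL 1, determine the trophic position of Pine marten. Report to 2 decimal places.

Slug: 1 + 1 = 2
Centipede: 1 + 2 = 3
Robin: 1 + (0.66×2 + 0.34×3) = 3.34
Pine marten: 1 + (0.64×3.34 + 0.36×3) = 4.2176

4.22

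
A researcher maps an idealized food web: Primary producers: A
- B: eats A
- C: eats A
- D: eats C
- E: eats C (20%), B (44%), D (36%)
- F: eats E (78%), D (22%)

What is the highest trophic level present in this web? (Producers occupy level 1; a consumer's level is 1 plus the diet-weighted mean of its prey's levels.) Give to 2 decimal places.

B: 1 + 1 = 2
C: 1 + 1 = 2
D: 1 + 2 = 3
E: 1 + (0.2×2 + 0.44×2 + 0.36×3) = 3.36
F: 1 + (0.78×3.36 + 0.22×3) = 4.2808

4.28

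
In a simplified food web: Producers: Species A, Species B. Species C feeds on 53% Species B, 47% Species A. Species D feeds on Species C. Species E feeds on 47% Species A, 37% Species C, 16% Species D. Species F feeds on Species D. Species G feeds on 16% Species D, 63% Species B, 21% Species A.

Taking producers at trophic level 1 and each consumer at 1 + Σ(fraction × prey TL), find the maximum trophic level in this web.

Species C: 1 + (0.53×1 + 0.47×1) = 2
Species D: 1 + 2 = 3
Species E: 1 + (0.47×1 + 0.37×2 + 0.16×3) = 2.69
Species F: 1 + 3 = 4
Species G: 1 + (0.16×3 + 0.63×1 + 0.21×1) = 2.32

4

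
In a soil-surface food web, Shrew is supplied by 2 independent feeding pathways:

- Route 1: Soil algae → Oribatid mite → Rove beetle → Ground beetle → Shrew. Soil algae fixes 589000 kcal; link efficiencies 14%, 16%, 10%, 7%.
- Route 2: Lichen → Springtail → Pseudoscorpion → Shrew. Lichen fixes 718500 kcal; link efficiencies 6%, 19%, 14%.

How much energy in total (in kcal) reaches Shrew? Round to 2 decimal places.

Route 1: 589000 × 0.14 × 0.16 × 0.1 × 0.07 = 92.3552 kcal
Route 2: 718500 × 0.06 × 0.19 × 0.14 = 1146.726 kcal
Total at Shrew: 92.3552 + 1146.726 = 1239.0812 kcal

1239.08 kcal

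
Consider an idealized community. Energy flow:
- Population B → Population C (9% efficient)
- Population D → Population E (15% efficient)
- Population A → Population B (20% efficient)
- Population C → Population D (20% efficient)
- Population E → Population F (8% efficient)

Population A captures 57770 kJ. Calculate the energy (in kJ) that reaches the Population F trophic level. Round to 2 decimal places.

2.50 kJ

Population B: 57770 × 0.2 = 11554 kJ
Population C: 11554 × 0.09 = 1039.86 kJ
Population D: 1039.86 × 0.2 = 207.972 kJ
Population E: 207.972 × 0.15 = 31.1958 kJ
Population F: 31.1958 × 0.08 = 2.495664 kJ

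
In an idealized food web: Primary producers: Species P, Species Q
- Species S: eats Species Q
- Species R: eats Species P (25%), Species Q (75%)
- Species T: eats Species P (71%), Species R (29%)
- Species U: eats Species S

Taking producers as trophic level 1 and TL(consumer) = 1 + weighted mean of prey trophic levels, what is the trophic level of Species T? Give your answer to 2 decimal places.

Species R: 1 + (0.25×1 + 0.75×1) = 2
Species S: 1 + 1 = 2
Species T: 1 + (0.71×1 + 0.29×2) = 2.29
Species U: 1 + 2 = 3

2.29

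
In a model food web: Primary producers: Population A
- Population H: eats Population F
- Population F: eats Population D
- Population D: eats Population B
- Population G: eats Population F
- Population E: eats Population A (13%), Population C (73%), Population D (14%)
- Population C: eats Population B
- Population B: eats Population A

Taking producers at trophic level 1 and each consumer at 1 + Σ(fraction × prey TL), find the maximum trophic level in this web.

5

Population B: 1 + 1 = 2
Population C: 1 + 2 = 3
Population D: 1 + 2 = 3
Population E: 1 + (0.13×1 + 0.73×3 + 0.14×3) = 3.74
Population F: 1 + 3 = 4
Population G: 1 + 4 = 5
Population H: 1 + 4 = 5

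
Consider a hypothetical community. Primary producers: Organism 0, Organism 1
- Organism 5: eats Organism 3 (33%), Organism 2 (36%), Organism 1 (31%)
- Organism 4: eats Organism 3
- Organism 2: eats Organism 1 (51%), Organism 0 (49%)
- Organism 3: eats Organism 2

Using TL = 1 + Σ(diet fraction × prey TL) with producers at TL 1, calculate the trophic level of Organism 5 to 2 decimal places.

3.02

Organism 2: 1 + (0.51×1 + 0.49×1) = 2
Organism 3: 1 + 2 = 3
Organism 4: 1 + 3 = 4
Organism 5: 1 + (0.33×3 + 0.36×2 + 0.31×1) = 3.02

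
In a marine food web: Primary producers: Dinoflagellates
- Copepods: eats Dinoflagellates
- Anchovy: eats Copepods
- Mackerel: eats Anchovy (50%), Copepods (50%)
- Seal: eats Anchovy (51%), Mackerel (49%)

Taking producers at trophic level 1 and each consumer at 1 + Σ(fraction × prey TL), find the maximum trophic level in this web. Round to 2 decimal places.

4.25

Copepods: 1 + 1 = 2
Anchovy: 1 + 2 = 3
Mackerel: 1 + (0.5×3 + 0.5×2) = 3.5
Seal: 1 + (0.51×3 + 0.49×3.5) = 4.245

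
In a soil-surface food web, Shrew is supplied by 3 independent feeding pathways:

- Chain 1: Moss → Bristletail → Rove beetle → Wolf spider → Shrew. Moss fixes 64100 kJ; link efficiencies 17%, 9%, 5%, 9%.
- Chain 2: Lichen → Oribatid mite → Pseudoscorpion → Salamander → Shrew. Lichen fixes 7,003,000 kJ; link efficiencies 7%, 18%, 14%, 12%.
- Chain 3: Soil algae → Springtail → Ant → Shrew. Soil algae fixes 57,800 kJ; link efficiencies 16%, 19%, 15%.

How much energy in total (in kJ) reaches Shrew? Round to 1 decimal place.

Chain 1: 64100 × 0.17 × 0.09 × 0.05 × 0.09 = 4.413285 kJ
Chain 2: 7003000 × 0.07 × 0.18 × 0.14 × 0.12 = 1482.39504 kJ
Chain 3: 57800 × 0.16 × 0.19 × 0.15 = 263.568 kJ
Total at Shrew: 4.413285 + 1482.39504 + 263.568 = 1750.376325 kJ

1750.4 kJ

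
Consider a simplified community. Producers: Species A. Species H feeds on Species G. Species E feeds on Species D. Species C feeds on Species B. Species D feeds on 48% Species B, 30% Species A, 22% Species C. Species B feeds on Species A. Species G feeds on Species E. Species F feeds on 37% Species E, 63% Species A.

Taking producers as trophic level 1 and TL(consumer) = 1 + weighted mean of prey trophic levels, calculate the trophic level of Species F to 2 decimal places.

Species B: 1 + 1 = 2
Species C: 1 + 2 = 3
Species D: 1 + (0.48×2 + 0.3×1 + 0.22×3) = 2.92
Species E: 1 + 2.92 = 3.92
Species F: 1 + (0.37×3.92 + 0.63×1) = 3.0804
Species G: 1 + 3.92 = 4.92
Species H: 1 + 4.92 = 5.92

3.08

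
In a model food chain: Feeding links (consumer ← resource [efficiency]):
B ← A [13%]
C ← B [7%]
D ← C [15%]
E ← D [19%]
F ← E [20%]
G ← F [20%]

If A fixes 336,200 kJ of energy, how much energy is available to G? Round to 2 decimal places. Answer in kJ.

B: 336200 × 0.13 = 43706 kJ
C: 43706 × 0.07 = 3059.42 kJ
D: 3059.42 × 0.15 = 458.913 kJ
E: 458.913 × 0.19 = 87.19347 kJ
F: 87.19347 × 0.2 = 17.438694 kJ
G: 17.438694 × 0.2 = 3.4877388 kJ

3.49 kJ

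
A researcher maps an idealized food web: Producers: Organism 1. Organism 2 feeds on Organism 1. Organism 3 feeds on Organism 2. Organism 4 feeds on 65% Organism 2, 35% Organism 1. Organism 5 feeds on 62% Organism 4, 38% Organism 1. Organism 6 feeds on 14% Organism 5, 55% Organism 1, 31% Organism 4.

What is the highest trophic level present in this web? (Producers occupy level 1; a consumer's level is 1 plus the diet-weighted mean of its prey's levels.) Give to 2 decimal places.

3.02

Organism 2: 1 + 1 = 2
Organism 3: 1 + 2 = 3
Organism 4: 1 + (0.65×2 + 0.35×1) = 2.65
Organism 5: 1 + (0.62×2.65 + 0.38×1) = 3.023
Organism 6: 1 + (0.14×3.023 + 0.55×1 + 0.31×2.65) = 2.79472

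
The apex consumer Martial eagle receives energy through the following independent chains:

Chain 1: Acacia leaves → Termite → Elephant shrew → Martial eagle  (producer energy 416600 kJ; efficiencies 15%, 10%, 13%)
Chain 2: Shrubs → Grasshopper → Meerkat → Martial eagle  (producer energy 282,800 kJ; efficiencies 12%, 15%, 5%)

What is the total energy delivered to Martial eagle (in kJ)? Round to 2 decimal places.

1066.89 kJ

Chain 1: 416600 × 0.15 × 0.1 × 0.13 = 812.37 kJ
Chain 2: 282800 × 0.12 × 0.15 × 0.05 = 254.52 kJ
Total at Martial eagle: 812.37 + 254.52 = 1066.89 kJ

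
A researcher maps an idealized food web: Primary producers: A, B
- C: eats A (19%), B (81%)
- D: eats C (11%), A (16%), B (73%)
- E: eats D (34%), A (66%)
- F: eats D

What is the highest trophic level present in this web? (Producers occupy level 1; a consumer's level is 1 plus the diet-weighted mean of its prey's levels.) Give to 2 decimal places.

C: 1 + (0.19×1 + 0.81×1) = 2
D: 1 + (0.11×2 + 0.16×1 + 0.73×1) = 2.11
E: 1 + (0.34×2.11 + 0.66×1) = 2.3774
F: 1 + 2.11 = 3.11

3.11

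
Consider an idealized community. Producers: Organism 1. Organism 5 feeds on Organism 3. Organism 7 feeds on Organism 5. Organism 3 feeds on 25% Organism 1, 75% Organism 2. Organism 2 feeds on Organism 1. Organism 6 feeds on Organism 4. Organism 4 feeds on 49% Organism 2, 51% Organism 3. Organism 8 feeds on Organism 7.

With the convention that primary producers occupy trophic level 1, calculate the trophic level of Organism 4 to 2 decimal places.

Organism 2: 1 + 1 = 2
Organism 3: 1 + (0.25×1 + 0.75×2) = 2.75
Organism 4: 1 + (0.49×2 + 0.51×2.75) = 3.3825
Organism 5: 1 + 2.75 = 3.75
Organism 6: 1 + 3.3825 = 4.3825
Organism 7: 1 + 3.75 = 4.75
Organism 8: 1 + 4.75 = 5.75

3.38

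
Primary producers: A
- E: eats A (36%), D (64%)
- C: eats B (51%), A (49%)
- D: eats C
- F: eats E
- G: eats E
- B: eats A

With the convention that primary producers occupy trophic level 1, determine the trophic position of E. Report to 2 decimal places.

B: 1 + 1 = 2
C: 1 + (0.51×2 + 0.49×1) = 2.51
D: 1 + 2.51 = 3.51
E: 1 + (0.36×1 + 0.64×3.51) = 3.6064
F: 1 + 3.6064 = 4.6064
G: 1 + 3.6064 = 4.6064

3.61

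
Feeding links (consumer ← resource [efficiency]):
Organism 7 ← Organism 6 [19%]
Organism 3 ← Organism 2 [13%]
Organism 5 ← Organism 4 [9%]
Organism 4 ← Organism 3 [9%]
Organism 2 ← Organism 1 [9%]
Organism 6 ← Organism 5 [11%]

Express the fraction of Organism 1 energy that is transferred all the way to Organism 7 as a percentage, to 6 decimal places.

Product of link efficiencies: 0.09 × 0.13 × 0.09 × 0.09 × 0.11 × 0.19 = 0.000001980693
As a percentage: 0.000001980693 × 100 = 0.000198%

0.000198%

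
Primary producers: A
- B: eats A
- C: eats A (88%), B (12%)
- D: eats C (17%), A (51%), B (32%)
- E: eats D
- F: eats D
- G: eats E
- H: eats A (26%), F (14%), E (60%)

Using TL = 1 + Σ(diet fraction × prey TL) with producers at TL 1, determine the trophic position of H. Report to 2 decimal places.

B: 1 + 1 = 2
C: 1 + (0.88×1 + 0.12×2) = 2.12
D: 1 + (0.17×2.12 + 0.51×1 + 0.32×2) = 2.5104
E: 1 + 2.5104 = 3.5104
F: 1 + 2.5104 = 3.5104
G: 1 + 3.5104 = 4.5104
H: 1 + (0.26×1 + 0.14×3.5104 + 0.6×3.5104) = 3.857696

3.86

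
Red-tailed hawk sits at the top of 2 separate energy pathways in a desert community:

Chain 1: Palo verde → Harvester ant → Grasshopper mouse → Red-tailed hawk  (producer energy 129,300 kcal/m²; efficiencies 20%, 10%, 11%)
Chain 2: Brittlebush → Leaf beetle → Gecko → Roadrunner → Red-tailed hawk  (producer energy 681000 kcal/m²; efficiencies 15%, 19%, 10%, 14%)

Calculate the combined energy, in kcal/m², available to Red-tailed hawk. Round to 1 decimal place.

556.2 kcal/m²

Chain 1: 129300 × 0.2 × 0.1 × 0.11 = 284.46 kcal/m²
Chain 2: 681000 × 0.15 × 0.19 × 0.1 × 0.14 = 271.719 kcal/m²
Total at Red-tailed hawk: 284.46 + 271.719 = 556.179 kcal/m²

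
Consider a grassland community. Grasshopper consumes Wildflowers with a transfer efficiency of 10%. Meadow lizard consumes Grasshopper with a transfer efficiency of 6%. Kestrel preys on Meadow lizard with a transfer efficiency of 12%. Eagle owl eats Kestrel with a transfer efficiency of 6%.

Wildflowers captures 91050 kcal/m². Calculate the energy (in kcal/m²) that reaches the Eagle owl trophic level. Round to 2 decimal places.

Grasshopper: 91050 × 0.1 = 9105 kcal/m²
Meadow lizard: 9105 × 0.06 = 546.3 kcal/m²
Kestrel: 546.3 × 0.12 = 65.556 kcal/m²
Eagle owl: 65.556 × 0.06 = 3.93336 kcal/m²

3.93 kcal/m²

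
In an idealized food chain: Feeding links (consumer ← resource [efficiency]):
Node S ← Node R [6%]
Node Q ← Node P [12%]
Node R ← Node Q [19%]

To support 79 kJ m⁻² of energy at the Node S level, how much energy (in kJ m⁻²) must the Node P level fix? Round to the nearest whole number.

57749 kJ m⁻²

Cumulative transfer efficiency: 0.12 × 0.19 × 0.06 = 0.001368
Node P energy = 79 / 0.001368 = 57749 kJ m⁻²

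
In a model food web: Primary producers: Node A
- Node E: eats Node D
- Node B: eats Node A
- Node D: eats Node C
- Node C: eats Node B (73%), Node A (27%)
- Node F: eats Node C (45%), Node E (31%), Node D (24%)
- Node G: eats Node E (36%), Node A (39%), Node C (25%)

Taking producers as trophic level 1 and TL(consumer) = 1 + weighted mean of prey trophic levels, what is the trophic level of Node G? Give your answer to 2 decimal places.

3.78

Node B: 1 + 1 = 2
Node C: 1 + (0.73×2 + 0.27×1) = 2.73
Node D: 1 + 2.73 = 3.73
Node E: 1 + 3.73 = 4.73
Node F: 1 + (0.45×2.73 + 0.31×4.73 + 0.24×3.73) = 4.59
Node G: 1 + (0.36×4.73 + 0.39×1 + 0.25×2.73) = 3.7753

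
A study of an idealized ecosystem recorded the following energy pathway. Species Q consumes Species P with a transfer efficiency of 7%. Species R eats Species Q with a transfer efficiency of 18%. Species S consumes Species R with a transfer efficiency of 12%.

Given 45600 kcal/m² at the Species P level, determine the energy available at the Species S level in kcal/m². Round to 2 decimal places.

68.95 kcal/m²

Species Q: 45600 × 0.07 = 3192 kcal/m²
Species R: 3192 × 0.18 = 574.56 kcal/m²
Species S: 574.56 × 0.12 = 68.9472 kcal/m²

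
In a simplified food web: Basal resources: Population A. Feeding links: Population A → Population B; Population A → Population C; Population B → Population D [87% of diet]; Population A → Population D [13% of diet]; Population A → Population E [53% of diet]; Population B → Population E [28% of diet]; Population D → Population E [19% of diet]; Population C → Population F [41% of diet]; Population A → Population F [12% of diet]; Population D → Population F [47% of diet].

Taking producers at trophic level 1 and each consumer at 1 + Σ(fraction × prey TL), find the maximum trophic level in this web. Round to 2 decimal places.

Population B: 1 + 1 = 2
Population C: 1 + 1 = 2
Population D: 1 + (0.87×2 + 0.13×1) = 2.87
Population E: 1 + (0.53×1 + 0.28×2 + 0.19×2.87) = 2.6353
Population F: 1 + (0.41×2 + 0.12×1 + 0.47×2.87) = 3.2889

3.29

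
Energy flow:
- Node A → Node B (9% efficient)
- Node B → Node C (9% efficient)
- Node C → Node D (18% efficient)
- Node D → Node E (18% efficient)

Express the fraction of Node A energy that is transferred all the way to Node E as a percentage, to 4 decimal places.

0.0262%

Product of link efficiencies: 0.09 × 0.09 × 0.18 × 0.18 = 0.00026244
As a percentage: 0.00026244 × 100 = 0.0262%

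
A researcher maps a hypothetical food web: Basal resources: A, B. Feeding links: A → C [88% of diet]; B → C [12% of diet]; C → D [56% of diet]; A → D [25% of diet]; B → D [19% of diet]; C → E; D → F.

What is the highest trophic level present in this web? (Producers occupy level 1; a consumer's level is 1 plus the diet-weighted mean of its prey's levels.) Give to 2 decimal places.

C: 1 + (0.88×1 + 0.12×1) = 2
D: 1 + (0.56×2 + 0.25×1 + 0.19×1) = 2.56
E: 1 + 2 = 3
F: 1 + 2.56 = 3.56

3.56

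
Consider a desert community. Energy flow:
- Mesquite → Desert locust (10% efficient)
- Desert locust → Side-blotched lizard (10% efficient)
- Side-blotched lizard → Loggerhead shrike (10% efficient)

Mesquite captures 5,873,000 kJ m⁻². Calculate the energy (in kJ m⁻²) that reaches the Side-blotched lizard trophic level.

Desert locust: 5873000 × 0.1 = 587300 kJ m⁻²
Side-blotched lizard: 587300 × 0.1 = 58730 kJ m⁻²

58730 kJ m⁻²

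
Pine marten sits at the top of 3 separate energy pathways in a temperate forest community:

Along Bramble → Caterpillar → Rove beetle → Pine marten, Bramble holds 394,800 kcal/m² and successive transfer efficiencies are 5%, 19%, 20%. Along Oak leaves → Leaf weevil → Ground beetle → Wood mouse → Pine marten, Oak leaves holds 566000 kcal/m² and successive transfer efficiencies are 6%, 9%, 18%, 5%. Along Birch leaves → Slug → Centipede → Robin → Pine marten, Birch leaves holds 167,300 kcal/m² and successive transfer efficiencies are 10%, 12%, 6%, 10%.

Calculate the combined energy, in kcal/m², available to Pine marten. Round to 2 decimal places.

Via Bramble: 394800 × 0.05 × 0.19 × 0.2 = 750.12 kcal/m²
Via Oak leaves: 566000 × 0.06 × 0.09 × 0.18 × 0.05 = 27.5076 kcal/m²
Via Birch leaves: 167300 × 0.1 × 0.12 × 0.06 × 0.1 = 12.0456 kcal/m²
Total at Pine marten: 750.12 + 27.5076 + 12.0456 = 789.6732 kcal/m²

789.67 kcal/m²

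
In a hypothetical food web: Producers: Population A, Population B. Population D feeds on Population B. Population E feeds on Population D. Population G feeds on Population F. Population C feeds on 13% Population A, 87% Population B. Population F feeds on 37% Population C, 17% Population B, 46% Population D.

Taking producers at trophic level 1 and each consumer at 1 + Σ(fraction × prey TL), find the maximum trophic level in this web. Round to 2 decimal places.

Population C: 1 + (0.13×1 + 0.87×1) = 2
Population D: 1 + 1 = 2
Population E: 1 + 2 = 3
Population F: 1 + (0.37×2 + 0.17×1 + 0.46×2) = 2.83
Population G: 1 + 2.83 = 3.83

3.83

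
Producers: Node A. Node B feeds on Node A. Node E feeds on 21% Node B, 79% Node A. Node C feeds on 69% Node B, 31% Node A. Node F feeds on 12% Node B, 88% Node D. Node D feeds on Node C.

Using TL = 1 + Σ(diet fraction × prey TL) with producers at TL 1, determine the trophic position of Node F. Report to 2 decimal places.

Node B: 1 + 1 = 2
Node C: 1 + (0.69×2 + 0.31×1) = 2.69
Node D: 1 + 2.69 = 3.69
Node E: 1 + (0.21×2 + 0.79×1) = 2.21
Node F: 1 + (0.12×2 + 0.88×3.69) = 4.4872

4.49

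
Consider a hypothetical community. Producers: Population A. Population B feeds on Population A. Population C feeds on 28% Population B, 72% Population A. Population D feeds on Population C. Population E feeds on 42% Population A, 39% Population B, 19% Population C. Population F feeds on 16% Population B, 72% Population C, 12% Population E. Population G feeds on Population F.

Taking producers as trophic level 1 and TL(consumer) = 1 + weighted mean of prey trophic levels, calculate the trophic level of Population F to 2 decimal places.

3.28

Population B: 1 + 1 = 2
Population C: 1 + (0.28×2 + 0.72×1) = 2.28
Population D: 1 + 2.28 = 3.28
Population E: 1 + (0.42×1 + 0.39×2 + 0.19×2.28) = 2.6332
Population F: 1 + (0.16×2 + 0.72×2.28 + 0.12×2.6332) = 3.277584
Population G: 1 + 3.277584 = 4.277584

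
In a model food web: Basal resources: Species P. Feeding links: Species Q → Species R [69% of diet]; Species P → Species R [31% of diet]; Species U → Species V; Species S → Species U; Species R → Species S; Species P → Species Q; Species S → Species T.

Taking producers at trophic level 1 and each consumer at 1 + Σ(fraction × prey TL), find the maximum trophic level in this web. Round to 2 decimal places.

5.69

Species Q: 1 + 1 = 2
Species R: 1 + (0.69×2 + 0.31×1) = 2.69
Species S: 1 + 2.69 = 3.69
Species T: 1 + 3.69 = 4.69
Species U: 1 + 3.69 = 4.69
Species V: 1 + 4.69 = 5.69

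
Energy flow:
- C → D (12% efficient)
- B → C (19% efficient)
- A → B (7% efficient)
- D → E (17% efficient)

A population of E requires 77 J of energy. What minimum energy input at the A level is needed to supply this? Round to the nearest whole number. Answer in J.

283798 J

Cumulative transfer efficiency: 0.07 × 0.19 × 0.12 × 0.17 = 0.00027132
A energy = 77 / 0.00027132 = 283798 J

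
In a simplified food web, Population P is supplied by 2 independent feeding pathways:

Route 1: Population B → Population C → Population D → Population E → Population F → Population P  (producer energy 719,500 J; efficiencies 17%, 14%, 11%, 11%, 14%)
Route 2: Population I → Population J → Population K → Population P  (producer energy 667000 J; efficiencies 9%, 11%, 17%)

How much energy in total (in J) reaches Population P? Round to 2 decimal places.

1151.57 J

Route 1: 719500 × 0.17 × 0.14 × 0.11 × 0.11 × 0.14 = 29.0082254 J
Route 2: 667000 × 0.09 × 0.11 × 0.17 = 1122.561 J
Total at Population P: 29.0082254 + 1122.561 = 1151.5692254 J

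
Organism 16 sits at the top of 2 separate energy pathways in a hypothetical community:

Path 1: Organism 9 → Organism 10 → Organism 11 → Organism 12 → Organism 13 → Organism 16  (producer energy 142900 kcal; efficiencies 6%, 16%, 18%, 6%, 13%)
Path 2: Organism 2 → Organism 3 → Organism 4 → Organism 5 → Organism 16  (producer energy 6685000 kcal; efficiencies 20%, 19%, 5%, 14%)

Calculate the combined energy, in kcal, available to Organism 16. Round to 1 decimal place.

Path 1: 142900 × 0.06 × 0.16 × 0.18 × 0.06 × 0.13 = 1.92606336 kcal
Path 2: 6685000 × 0.2 × 0.19 × 0.05 × 0.14 = 1778.21 kcal
Total at Organism 16: 1.92606336 + 1778.21 = 1780.13606336 kcal

1780.1 kcal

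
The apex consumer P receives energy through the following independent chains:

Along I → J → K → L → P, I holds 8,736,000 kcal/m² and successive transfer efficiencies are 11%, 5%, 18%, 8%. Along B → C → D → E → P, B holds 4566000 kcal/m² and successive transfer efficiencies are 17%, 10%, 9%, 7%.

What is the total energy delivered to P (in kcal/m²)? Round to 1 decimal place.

Via I: 8736000 × 0.11 × 0.05 × 0.18 × 0.08 = 691.8912 kcal/m²
Via B: 4566000 × 0.17 × 0.1 × 0.09 × 0.07 = 489.0186 kcal/m²
Total at P: 691.8912 + 489.0186 = 1180.9098 kcal/m²

1180.9 kcal/m²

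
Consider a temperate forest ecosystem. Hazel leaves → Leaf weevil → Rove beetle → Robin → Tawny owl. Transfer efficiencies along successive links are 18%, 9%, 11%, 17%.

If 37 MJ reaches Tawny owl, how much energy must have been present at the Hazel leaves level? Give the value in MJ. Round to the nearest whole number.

Cumulative transfer efficiency: 0.18 × 0.09 × 0.11 × 0.17 = 0.00030294
Hazel leaves energy = 37 / 0.00030294 = 122136 MJ

122136 MJ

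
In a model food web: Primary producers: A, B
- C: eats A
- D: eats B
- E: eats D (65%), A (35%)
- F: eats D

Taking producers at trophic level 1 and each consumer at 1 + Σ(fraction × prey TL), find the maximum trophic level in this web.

3

C: 1 + 1 = 2
D: 1 + 1 = 2
E: 1 + (0.65×2 + 0.35×1) = 2.65
F: 1 + 2 = 3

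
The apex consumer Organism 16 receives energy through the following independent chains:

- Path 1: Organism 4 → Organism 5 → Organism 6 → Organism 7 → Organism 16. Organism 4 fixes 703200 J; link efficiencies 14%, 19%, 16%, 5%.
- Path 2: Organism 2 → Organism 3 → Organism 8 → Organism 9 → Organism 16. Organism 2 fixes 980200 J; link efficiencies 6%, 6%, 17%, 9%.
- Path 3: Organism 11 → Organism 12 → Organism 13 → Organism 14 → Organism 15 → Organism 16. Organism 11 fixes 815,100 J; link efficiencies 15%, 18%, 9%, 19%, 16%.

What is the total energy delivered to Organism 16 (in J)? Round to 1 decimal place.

Path 1: 703200 × 0.14 × 0.19 × 0.16 × 0.05 = 149.64096 J
Path 2: 980200 × 0.06 × 0.06 × 0.17 × 0.09 = 53.989416 J
Path 3: 815100 × 0.15 × 0.18 × 0.09 × 0.19 × 0.16 = 60.2130672 J
Total at Organism 16: 149.64096 + 53.989416 + 60.2130672 = 263.8434432 J

263.8 J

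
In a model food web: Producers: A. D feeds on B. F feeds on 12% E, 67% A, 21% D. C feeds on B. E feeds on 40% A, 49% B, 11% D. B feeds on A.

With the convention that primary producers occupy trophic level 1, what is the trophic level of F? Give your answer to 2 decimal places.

B: 1 + 1 = 2
C: 1 + 2 = 3
D: 1 + 2 = 3
E: 1 + (0.4×1 + 0.49×2 + 0.11×3) = 2.71
F: 1 + (0.12×2.71 + 0.67×1 + 0.21×3) = 2.6252

2.63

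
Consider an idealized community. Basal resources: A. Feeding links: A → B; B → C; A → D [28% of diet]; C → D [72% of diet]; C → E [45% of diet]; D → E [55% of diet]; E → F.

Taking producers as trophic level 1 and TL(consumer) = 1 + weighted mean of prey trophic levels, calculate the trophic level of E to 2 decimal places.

4.24

B: 1 + 1 = 2
C: 1 + 2 = 3
D: 1 + (0.28×1 + 0.72×3) = 3.44
E: 1 + (0.45×3 + 0.55×3.44) = 4.242
F: 1 + 4.242 = 5.242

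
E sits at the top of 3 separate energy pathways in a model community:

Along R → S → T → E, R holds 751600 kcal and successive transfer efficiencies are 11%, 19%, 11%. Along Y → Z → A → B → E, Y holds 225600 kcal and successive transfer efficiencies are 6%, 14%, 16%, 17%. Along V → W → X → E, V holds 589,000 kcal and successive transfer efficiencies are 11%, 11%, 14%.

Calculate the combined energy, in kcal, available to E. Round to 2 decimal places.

Via R: 751600 × 0.11 × 0.19 × 0.11 = 1727.9284 kcal
Via Y: 225600 × 0.06 × 0.14 × 0.16 × 0.17 = 51.545088 kcal
Via V: 589000 × 0.11 × 0.11 × 0.14 = 997.766 kcal
Total at E: 1727.9284 + 51.545088 + 997.766 = 2777.239488 kcal

2777.24 kcal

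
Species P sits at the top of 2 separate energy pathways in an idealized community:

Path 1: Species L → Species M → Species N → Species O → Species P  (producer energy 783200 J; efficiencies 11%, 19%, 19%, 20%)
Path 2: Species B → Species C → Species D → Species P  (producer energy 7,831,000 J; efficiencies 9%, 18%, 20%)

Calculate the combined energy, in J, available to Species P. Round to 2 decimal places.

25994.46 J

Path 1: 783200 × 0.11 × 0.19 × 0.19 × 0.2 = 622.01744 J
Path 2: 7831000 × 0.09 × 0.18 × 0.2 = 25372.44 J
Total at Species P: 622.01744 + 25372.44 = 25994.45744 J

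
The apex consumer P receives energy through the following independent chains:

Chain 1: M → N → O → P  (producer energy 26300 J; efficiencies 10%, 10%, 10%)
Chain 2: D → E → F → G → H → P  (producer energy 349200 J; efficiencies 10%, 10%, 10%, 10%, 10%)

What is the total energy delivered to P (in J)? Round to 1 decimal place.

29.8 J

Chain 1: 26300 × 0.1 × 0.1 × 0.1 = 26.3 J
Chain 2: 349200 × 0.1 × 0.1 × 0.1 × 0.1 × 0.1 = 3.492 J
Total at P: 26.3 + 3.492 = 29.792 J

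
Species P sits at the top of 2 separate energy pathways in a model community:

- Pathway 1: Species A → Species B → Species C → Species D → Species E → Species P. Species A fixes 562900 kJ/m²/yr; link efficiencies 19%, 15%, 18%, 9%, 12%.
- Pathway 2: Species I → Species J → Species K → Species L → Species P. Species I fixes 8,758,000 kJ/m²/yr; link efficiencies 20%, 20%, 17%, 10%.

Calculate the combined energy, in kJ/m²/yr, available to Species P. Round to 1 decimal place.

5986.6 kJ/m²/yr

Pathway 1: 562900 × 0.19 × 0.15 × 0.18 × 0.09 × 0.12 = 31.1869116 kJ/m²/yr
Pathway 2: 8758000 × 0.2 × 0.2 × 0.17 × 0.1 = 5955.44 kJ/m²/yr
Total at Species P: 31.1869116 + 5955.44 = 5986.6269116 kJ/m²/yr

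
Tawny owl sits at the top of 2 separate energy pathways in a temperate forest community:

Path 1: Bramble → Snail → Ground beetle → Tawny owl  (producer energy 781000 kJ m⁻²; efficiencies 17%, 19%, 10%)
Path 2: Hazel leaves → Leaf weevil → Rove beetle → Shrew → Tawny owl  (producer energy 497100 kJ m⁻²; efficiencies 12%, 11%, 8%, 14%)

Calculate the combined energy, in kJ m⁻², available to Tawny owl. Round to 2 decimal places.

Path 1: 781000 × 0.17 × 0.19 × 0.1 = 2522.63 kJ m⁻²
Path 2: 497100 × 0.12 × 0.11 × 0.08 × 0.14 = 73.491264 kJ m⁻²
Total at Tawny owl: 2522.63 + 73.491264 = 2596.121264 kJ m⁻²

2596.12 kJ m⁻²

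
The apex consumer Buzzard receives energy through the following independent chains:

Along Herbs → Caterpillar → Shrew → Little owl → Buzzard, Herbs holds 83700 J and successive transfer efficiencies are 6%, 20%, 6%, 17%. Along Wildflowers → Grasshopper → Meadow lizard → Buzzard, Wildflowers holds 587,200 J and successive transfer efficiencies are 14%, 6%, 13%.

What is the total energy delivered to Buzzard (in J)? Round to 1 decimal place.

651.5 J

Via Herbs: 83700 × 0.06 × 0.2 × 0.06 × 0.17 = 10.24488 J
Via Wildflowers: 587200 × 0.14 × 0.06 × 0.13 = 641.2224 J
Total at Buzzard: 10.24488 + 641.2224 = 651.46728 J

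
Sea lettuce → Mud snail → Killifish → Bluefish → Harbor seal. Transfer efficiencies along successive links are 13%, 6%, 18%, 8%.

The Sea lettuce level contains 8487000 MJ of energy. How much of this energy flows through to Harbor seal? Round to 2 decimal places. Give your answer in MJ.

Mud snail: 8487000 × 0.13 = 1103310 MJ
Killifish: 1103310 × 0.06 = 66198.6 MJ
Bluefish: 66198.6 × 0.18 = 11915.748 MJ
Harbor seal: 11915.748 × 0.08 = 953.25984 MJ

953.26 MJ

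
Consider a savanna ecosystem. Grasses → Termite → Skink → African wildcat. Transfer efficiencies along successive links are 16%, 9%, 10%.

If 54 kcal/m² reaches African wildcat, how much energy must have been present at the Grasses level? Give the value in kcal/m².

37500 kcal/m²

Cumulative transfer efficiency: 0.16 × 0.09 × 0.1 = 0.00144
Grasses energy = 54 / 0.00144 = 37500 kcal/m²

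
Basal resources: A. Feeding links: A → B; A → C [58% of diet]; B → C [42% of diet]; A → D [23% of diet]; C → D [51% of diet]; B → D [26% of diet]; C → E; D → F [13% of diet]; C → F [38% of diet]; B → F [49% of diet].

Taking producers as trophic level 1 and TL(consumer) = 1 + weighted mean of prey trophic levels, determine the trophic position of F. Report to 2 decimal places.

3.29

B: 1 + 1 = 2
C: 1 + (0.58×1 + 0.42×2) = 2.42
D: 1 + (0.23×1 + 0.51×2.42 + 0.26×2) = 2.9842
E: 1 + 2.42 = 3.42
F: 1 + (0.13×2.9842 + 0.38×2.42 + 0.49×2) = 3.287546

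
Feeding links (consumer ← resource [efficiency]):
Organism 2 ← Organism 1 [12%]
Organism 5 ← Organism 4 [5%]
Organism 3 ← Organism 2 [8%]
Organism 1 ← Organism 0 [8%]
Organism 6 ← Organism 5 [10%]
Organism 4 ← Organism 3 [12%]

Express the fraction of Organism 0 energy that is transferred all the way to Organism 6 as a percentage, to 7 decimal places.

Product of link efficiencies: 0.08 × 0.12 × 0.08 × 0.12 × 0.05 × 0.1 = 0.0000004608
As a percentage: 0.0000004608 × 100 = 0.0000461%

0.0000461%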